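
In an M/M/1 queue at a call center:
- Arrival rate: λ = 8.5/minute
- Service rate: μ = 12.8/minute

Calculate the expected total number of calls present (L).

ρ = λ/μ = 8.5/12.8 = 0.6641
For M/M/1: L = λ/(μ-λ)
L = 8.5/(12.8-8.5) = 8.5/4.30
L = 1.9767 calls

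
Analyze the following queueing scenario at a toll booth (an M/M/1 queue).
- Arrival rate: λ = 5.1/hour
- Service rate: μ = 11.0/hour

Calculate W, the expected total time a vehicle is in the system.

First, compute utilization: ρ = λ/μ = 5.1/11.0 = 0.4636
For M/M/1: W = 1/(μ-λ)
W = 1/(11.0-5.1) = 1/5.90
W = 0.1695 hours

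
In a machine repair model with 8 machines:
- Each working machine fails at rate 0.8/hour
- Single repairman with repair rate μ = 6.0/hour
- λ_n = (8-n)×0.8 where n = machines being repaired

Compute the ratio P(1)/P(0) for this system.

P(1)/P(0) = ∏_{i=0}^{1-1} λ_i/μ_{i+1}
= (8-0)×0.8/6.0
= 1.0667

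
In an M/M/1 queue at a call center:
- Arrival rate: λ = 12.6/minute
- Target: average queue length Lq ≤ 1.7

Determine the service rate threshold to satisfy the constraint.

For M/M/1: Lq = λ²/(μ(μ-λ))
Need Lq ≤ 1.7, i.e. μ(μ-λ) ≥ λ²/1.7
μ² - 12.6μ - 158.76/1.7 ≥ 0  →  μ² - 12.6μ - 93.388235 ≥ 0
Quadratic formula (positive root): μ = [λ + √(λ² + 4×93.388235)]/2
Discriminant: 158.76 + 4×93.388235 = 532.3129, √532.3129 = 23.0719
μ ≥ (12.6 + 23.0719)/2 = 17.8360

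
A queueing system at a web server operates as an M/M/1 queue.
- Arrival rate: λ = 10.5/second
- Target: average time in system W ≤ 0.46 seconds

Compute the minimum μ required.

For M/M/1: W = 1/(μ-λ)
Need W ≤ 0.46, so 1/(μ-λ) ≤ 0.46
μ - λ ≥ 1/0.46 = 2.1739
μ ≥ 10.5 + 2.1739 = 12.6739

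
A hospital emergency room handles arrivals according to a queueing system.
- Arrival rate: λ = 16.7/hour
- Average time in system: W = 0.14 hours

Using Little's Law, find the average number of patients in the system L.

Little's Law: L = λW
L = 16.7 × 0.14 = 2.3380 patients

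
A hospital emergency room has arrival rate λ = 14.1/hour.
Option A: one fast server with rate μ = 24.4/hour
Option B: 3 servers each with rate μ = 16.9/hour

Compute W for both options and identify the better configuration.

Option A: single server μ = 24.4 (M/M/1)
  ρ_A = 14.1/24.4 = 0.5779
  W_A = 1/(μ-λ) = 1/(24.4-14.1) = 1/10.30 = 0.09709

Option B: 3 servers μ = 16.9 (M/M/3)
  ρ_B = λ/(cμ) = 14.1/(3×16.9) = 0.2781
  Offered load a = λ/μ = cρ = 14.1/16.9 = 0.8343
  P₀ = [ Σₙ₌₀^2 aⁿ/n! + a^3/(3!(1-ρ)) ]⁻¹
  Σ = a^0/0! + a^1/1! + a^2/2! = 1.0000 + 0.83432 + 0.34804 = 2.1824
  a^3/(3!(1-ρ)) = 0.5808/(6 × 0.7219) = 0.1341
  P₀ = 1/(2.1824 + 0.1341) = 0.4317
  Lq = P₀·a^3·ρ / (3!(1-ρ)²) = 0.4317 × 0.5808 × 0.2781 / (6 × 0.5211) = 0.02230
  Wq_B = Lq/λ = 0.02230/14.1 = 0.001582
  W_B = Wq_B + 1/μ = 0.001582 + 0.05917 = 0.06075

Since W_B = 0.06075 < W_A = 0.09709, Option B (multiple servers) has the shorter time in system.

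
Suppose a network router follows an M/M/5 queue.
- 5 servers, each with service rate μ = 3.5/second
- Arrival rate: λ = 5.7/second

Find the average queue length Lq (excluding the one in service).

Traffic intensity: ρ = λ/(cμ) = 5.7/(5×3.5) = 0.3257
Since ρ = 0.3257 < 1, system is stable.
Offered load a = λ/μ = cρ = 5.7/3.5 = 1.6286
P₀ = [ Σₙ₌₀^4 aⁿ/n! + a^5/(5!(1-ρ)) ]⁻¹
Σ = a^0/0! + a^1/1! + a^2/2! + a^3/3! + a^4/4! = 1.0000 + 1.6286 + 1.3261 + 0.7199 + 0.2931 = 4.9677
a^5/(5!(1-ρ)) = 11.4560/(120 × 0.6743) = 0.1416
P₀ = 1/(4.9677 + 0.1416) = 0.1957
Lq = P₀·a^5·ρ / (5!(1-ρ)²) = 0.19572 × 11.4560 × 0.32571 / (120 × 0.45466) = 0.01339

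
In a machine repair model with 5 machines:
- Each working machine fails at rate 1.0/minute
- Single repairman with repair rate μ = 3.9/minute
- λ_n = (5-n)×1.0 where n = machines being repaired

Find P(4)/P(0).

P(4)/P(0) = ∏_{i=0}^{4-1} λ_i/μ_{i+1}
= (5-0)×1.0/3.9 × (5-1)×1.0/3.9 × (5-2)×1.0/3.9 × (5-3)×1.0/3.9
= 0.5187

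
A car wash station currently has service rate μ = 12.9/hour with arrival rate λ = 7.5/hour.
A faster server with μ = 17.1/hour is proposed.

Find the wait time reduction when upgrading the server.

System 1: ρ₁ = 7.5/12.9 = 0.5814, W₁ = 1/(12.9-7.5) = 0.18519
System 2: ρ₂ = 7.5/17.1 = 0.4386, W₂ = 1/(17.1-7.5) = 0.10417
Improvement: (W₁-W₂)/W₁ = (0.18519-0.10417)/0.18519 = 43.75%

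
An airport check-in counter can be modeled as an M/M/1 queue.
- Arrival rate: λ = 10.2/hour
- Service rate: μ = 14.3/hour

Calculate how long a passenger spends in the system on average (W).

First, compute utilization: ρ = λ/μ = 10.2/14.3 = 0.7133
For M/M/1: W = 1/(μ-λ)
W = 1/(14.3-10.2) = 1/4.10
W = 0.2439 hours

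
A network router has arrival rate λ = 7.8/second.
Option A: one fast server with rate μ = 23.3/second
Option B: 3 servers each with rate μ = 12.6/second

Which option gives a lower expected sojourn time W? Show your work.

Option A: single server μ = 23.3 (M/M/1)
  ρ_A = 7.8/23.3 = 0.3348
  W_A = 1/(μ-λ) = 1/(23.3-7.8) = 1/15.50 = 0.06452

Option B: 3 servers μ = 12.6 (M/M/3)
  ρ_B = λ/(cμ) = 7.8/(3×12.6) = 0.2063
  Offered load a = λ/μ = cρ = 7.8/12.6 = 0.6190
  P₀ = [ Σₙ₌₀^2 aⁿ/n! + a^3/(3!(1-ρ)) ]⁻¹
  Σ = a^0/0! + a^1/1! + a^2/2! = 1.0000 + 0.61905 + 0.19161 = 1.8107
  a^3/(3!(1-ρ)) = 0.23723/(6 × 0.79365) = 0.04982
  P₀ = 1/(1.8107 + 0.04982) = 0.5375
  Lq = P₀·a^3·ρ / (3!(1-ρ)²) = 0.53750 × 0.23723 × 0.20635 / (6 × 0.62988) = 0.006962
  Wq_B = Lq/λ = 0.006962/7.8 = 0.0008926
  W_B = Wq_B + 1/μ = 0.0008926 + 0.07937 = 0.08026

Since W_A = 0.06452 < W_B = 0.08026, Option A (single fast server) has the shorter time in system.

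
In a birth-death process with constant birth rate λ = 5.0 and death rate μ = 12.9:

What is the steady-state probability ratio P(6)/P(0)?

For constant rates: P(n)/P(0) = (λ/μ)^n
P(6)/P(0) = (5.0/12.9)^6 = 0.3876^6 = 0.003391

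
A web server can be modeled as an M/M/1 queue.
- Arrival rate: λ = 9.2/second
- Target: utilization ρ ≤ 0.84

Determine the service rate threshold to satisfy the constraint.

ρ = λ/μ, so μ = λ/ρ
μ ≥ 9.2/0.84 = 10.9524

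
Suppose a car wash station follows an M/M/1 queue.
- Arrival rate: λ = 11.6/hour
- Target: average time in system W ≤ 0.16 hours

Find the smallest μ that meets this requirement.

For M/M/1: W = 1/(μ-λ)
Need W ≤ 0.16, so 1/(μ-λ) ≤ 0.16
μ - λ ≥ 1/0.16 = 6.2500
μ ≥ 11.6 + 6.2500 = 17.8500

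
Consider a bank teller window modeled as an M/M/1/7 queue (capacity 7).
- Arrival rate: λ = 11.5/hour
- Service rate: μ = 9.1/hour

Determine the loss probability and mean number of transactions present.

ρ = λ/μ = 11.5/9.1 = 1.263736
P₀ = (1-ρ)/(1-ρ^(K+1)) = (1-1.263736)/(1-1.263736^8) = -0.26374/-5.5051 = 0.04791
P_K = P₀×ρ^K = 0.04791 × 1.263736^7 = 0.04791 × 5.1475 = 0.2466
Blocking probability P_7 = 0.2466 (24.66%)
L = ρ[1 - (K+1)ρ^K + Kρ^(K+1)] / [(1-ρ)(1-ρ^(K+1))]
L = 1.263736 × (1 - 8×5.14748 + 7×6.50505) / ((1 - 1.263736) × (1 - 6.50505)) = 4.6615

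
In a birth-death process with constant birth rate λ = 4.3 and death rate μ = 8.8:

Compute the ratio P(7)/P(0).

For constant rates: P(n)/P(0) = (λ/μ)^n
P(7)/P(0) = (4.3/8.8)^7 = 0.488636^7 = 0.006651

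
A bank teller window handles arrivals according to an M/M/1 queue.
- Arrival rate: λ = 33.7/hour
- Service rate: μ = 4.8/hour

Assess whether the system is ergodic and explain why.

Stability requires ρ = λ/(cμ) < 1
ρ = 33.7/(1 × 4.8) = 33.7/4.80 = 7.0208
Since 7.0208 ≥ 1, the system is UNSTABLE.
Queue grows without bound. Need μ > λ = 33.7.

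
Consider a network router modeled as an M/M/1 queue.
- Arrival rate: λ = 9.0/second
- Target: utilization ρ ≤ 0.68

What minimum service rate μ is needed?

ρ = λ/μ, so μ = λ/ρ
μ ≥ 9.0/0.68 = 13.2353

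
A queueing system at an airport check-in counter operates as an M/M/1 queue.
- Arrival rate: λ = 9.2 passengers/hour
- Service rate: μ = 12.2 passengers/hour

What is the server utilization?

Server utilization: ρ = λ/μ
ρ = 9.2/12.2 = 0.7541
The server is busy 75.41% of the time.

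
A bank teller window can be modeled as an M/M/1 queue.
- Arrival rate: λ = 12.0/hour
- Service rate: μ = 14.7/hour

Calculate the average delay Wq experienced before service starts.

First, compute utilization: ρ = λ/μ = 12.0/14.7 = 0.8163
For M/M/1: Wq = λ/(μ(μ-λ))
Wq = 12.0/(14.7 × (14.7-12.0))
Wq = 12.0/(14.7 × 2.70)
Wq = 0.3023 hours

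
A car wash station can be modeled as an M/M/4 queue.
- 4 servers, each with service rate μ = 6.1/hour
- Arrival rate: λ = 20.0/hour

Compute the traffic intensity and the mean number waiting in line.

Traffic intensity: ρ = λ/(cμ) = 20.0/(4×6.1) = 0.8197
Since ρ = 0.8197 < 1, system is stable.
Offered load a = λ/μ = cρ = 20.0/6.1 = 3.2787
P₀ = [ Σₙ₌₀^3 aⁿ/n! + a^4/(4!(1-ρ)) ]⁻¹
Σ = a^0/0! + a^1/1! + a^2/2! + a^3/3! = 1.0000 + 3.2787 + 5.3749 + 5.8742 = 15.5278
a^4/(4!(1-ρ)) = 115.5582/(24 × 0.180328) = 26.7009
P₀ = 1/(15.5278 + 26.7009) = 0.02368
Lq = P₀·a^4·ρ / (4!(1-ρ)²) = 0.023681 × 115.5582 × 0.81967 / (24 × 0.032518) = 2.8741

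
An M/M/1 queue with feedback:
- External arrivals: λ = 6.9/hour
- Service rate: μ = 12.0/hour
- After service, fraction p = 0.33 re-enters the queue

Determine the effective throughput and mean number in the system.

Effective arrival rate: λ_eff = λ/(1-p) = 6.9/(1-0.33) = 6.9/0.67 = 10.29851
ρ = λ_eff/μ = 10.29851/12.0 = 0.858209
L = ρ/(1-ρ) = 0.858209/(1-0.858209) = 6.0526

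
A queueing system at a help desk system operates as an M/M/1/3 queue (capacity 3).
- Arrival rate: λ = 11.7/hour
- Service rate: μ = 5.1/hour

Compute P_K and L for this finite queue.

ρ = λ/μ = 11.7/5.1 = 2.2941
P₀ = (1-ρ)/(1-ρ^(K+1)) = (1-2.2941)/(1-2.2941^4) = -1.2941/-26.6981 = 0.04847
P_K = P₀×ρ^K = 0.04847 × 2.2941^3 = 0.04847 × 12.0736 = 0.5852
Blocking probability P_3 = 0.5852 (58.52%)
L = ρ[1 - (K+1)ρ^K + Kρ^(K+1)] / [(1-ρ)(1-ρ^(K+1))]
L = 2.2941 × (1 - 4×12.0736 + 3×27.6981) / ((1 - 2.2941) × (1 - 27.6981)) = 2.3771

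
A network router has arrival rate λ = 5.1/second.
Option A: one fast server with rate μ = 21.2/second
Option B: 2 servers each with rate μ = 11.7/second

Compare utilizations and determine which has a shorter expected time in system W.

Option A: single server μ = 21.2 (M/M/1)
  ρ_A = 5.1/21.2 = 0.2406
  W_A = 1/(μ-λ) = 1/(21.2-5.1) = 1/16.10 = 0.06211

Option B: 2 servers μ = 11.7 (M/M/2)
  ρ_B = λ/(cμ) = 5.1/(2×11.7) = 0.2179
  Offered load a = λ/μ = cρ = 5.1/11.7 = 0.4359
  P₀ = [ Σₙ₌₀^1 aⁿ/n! + a^2/(2!(1-ρ)) ]⁻¹
  Σ = a^0/0! + a^1/1! = 1.0000 + 0.4359 = 1.4359
  a^2/(2!(1-ρ)) = 0.1900/(2 × 0.7821) = 0.1215
  P₀ = 1/(1.4359 + 0.1215) = 0.6421
  Lq = P₀·a^2·ρ / (2!(1-ρ)²) = 0.64211 × 0.19001 × 0.21795 / (2 × 0.61160) = 0.02174
  Wq_B = Lq/λ = 0.021738/5.1 = 0.004262
  W_B = Wq_B + 1/μ = 0.004262 + 0.08547 = 0.08973

Since W_A = 0.06211 < W_B = 0.08973, Option A (single fast server) has the shorter time in system.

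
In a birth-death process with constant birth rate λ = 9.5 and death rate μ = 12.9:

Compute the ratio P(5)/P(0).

For constant rates: P(n)/P(0) = (λ/μ)^n
P(5)/P(0) = (9.5/12.9)^5 = 0.7364^5 = 0.2166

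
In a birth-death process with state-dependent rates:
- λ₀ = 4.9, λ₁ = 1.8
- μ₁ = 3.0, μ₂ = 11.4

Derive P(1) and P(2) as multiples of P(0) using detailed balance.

Balance equations:
State 0: λ₀P₀ = μ₁P₁ → P₁ = (λ₀/μ₁)P₀ = (4.9/3.0)P₀ = 1.6333P₀
State 1: P₂ = (λ₀λ₁)/(μ₁μ₂)P₀ = (4.9×1.8)/(3.0×11.4)P₀ = 0.2579P₀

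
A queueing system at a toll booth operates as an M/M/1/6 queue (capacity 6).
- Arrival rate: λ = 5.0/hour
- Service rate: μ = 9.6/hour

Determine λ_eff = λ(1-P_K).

ρ = λ/μ = 5.0/9.6 = 0.52083
P₀ = (1-ρ)/(1-ρ^(K+1)) = (1-0.52083)/(1-0.52083^7) = 0.4792/0.9896 = 0.4842
P_K = P₀×ρ^K = 0.4842 × 0.52083^6 = 0.4842 × 0.01996 = 0.009665
λ_eff = λ(1-P_K) = 5.0 × (1 - 0.009665) = 5.0 × 0.990335 = 4.9517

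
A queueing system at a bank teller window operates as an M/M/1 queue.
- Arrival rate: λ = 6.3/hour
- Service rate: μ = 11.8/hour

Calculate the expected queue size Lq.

ρ = λ/μ = 6.3/11.8 = 0.5339
For M/M/1: Lq = λ²/(μ(μ-λ))
Lq = 39.69/(11.8 × 5.50)
Lq = 0.6116 transactions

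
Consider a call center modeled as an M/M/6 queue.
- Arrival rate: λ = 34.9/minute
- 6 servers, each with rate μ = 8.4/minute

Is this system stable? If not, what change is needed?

Stability requires ρ = λ/(cμ) < 1
ρ = 34.9/(6 × 8.4) = 34.9/50.40 = 0.6925
Since 0.6925 < 1, the system is STABLE.
The servers are busy 69.25% of the time.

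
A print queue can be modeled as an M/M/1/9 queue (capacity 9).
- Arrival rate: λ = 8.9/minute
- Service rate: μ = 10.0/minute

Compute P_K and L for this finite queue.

ρ = λ/μ = 8.9/10.0 = 0.8900
P₀ = (1-ρ)/(1-ρ^(K+1)) = (1-0.8900)/(1-0.8900^10) = 0.1100/0.6882 = 0.1598
P_K = P₀×ρ^K = 0.15984 × 0.8900^9 = 0.15984 × 0.35036 = 0.05600
Blocking probability P_9 = 0.05600 (5.60%)
L = ρ[1 - (K+1)ρ^K + Kρ^(K+1)] / [(1-ρ)(1-ρ^(K+1))]
L = 0.8900 × (1 - 10×0.350356 + 9×0.311817) / ((1 - 0.8900) × (1 - 0.311817)) = 3.5599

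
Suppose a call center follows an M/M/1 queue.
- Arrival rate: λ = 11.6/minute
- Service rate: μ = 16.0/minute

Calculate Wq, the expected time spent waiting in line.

First, compute utilization: ρ = λ/μ = 11.6/16.0 = 0.7250
For M/M/1: Wq = λ/(μ(μ-λ))
Wq = 11.6/(16.0 × (16.0-11.6))
Wq = 11.6/(16.0 × 4.40)
Wq = 0.1648 minutes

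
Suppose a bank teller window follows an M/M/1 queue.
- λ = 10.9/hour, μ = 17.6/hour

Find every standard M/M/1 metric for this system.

Step 1: ρ = λ/μ = 10.9/17.6 = 0.6193
Step 2: L = λ/(μ-λ) = 10.9/6.70 = 1.6269
Step 3: Lq = λ²/(μ(μ-λ)) = 118.81/(17.6×6.70) = 1.0075
Step 4: W = 1/(μ-λ) = 1/6.70 = 0.149254
Step 5: Wq = λ/(μ(μ-λ)) = 10.9/(17.6×6.70) = 0.09244
Step 6: P(0) = 1-ρ = 0.3807
Verify: L = λW = 10.9×0.149254 = 1.6269 ✔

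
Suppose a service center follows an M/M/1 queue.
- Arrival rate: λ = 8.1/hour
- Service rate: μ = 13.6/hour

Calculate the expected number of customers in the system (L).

ρ = λ/μ = 8.1/13.6 = 0.5956
For M/M/1: L = λ/(μ-λ)
L = 8.1/(13.6-8.1) = 8.1/5.50
L = 1.4727 customers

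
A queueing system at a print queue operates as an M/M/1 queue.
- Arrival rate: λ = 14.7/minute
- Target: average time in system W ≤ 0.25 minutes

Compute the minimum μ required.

For M/M/1: W = 1/(μ-λ)
Need W ≤ 0.25, so 1/(μ-λ) ≤ 0.25
μ - λ ≥ 1/0.25 = 4.0000
μ ≥ 14.7 + 4.0000 = 18.7000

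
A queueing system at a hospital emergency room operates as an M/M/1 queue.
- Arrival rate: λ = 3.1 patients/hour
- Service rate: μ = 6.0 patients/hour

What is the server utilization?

Server utilization: ρ = λ/μ
ρ = 3.1/6.0 = 0.5167
The server is busy 51.67% of the time.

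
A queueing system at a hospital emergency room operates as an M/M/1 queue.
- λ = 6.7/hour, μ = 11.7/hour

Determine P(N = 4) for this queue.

ρ = λ/μ = 6.7/11.7 = 0.57265
P(n) = (1-ρ)ρⁿ
P(4) = (1-0.57265) × 0.57265^4
P(4) = 0.42735 × 0.10754
P(4) = 0.04596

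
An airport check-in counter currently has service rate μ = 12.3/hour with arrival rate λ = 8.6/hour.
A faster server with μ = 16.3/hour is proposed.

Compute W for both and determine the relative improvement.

System 1: ρ₁ = 8.6/12.3 = 0.6992, W₁ = 1/(12.3-8.6) = 0.27027
System 2: ρ₂ = 8.6/16.3 = 0.5276, W₂ = 1/(16.3-8.6) = 0.12987
Improvement: (W₁-W₂)/W₁ = (0.27027-0.12987)/0.27027 = 51.95%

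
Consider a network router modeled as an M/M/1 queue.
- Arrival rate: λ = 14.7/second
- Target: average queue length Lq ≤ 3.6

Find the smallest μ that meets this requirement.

For M/M/1: Lq = λ²/(μ(μ-λ))
Need Lq ≤ 3.6, i.e. μ(μ-λ) ≥ λ²/3.6
μ² - 14.7μ - 216.09/3.6 ≥ 0  →  μ² - 14.7μ - 60.0250 ≥ 0
Quadratic formula (positive root): μ = [λ + √(λ² + 4×60.0250)]/2
Discriminant: 216.09 + 4×60.0250 = 456.1900, √456.1900 = 21.3586
μ ≥ (14.7 + 21.3586)/2 = 18.0293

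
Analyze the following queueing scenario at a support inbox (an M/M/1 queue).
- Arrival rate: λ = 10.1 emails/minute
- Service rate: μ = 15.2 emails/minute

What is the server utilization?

Server utilization: ρ = λ/μ
ρ = 10.1/15.2 = 0.6645
The server is busy 66.45% of the time.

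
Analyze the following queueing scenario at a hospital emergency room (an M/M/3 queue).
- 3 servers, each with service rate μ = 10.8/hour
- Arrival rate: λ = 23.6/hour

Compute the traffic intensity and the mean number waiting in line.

Traffic intensity: ρ = λ/(cμ) = 23.6/(3×10.8) = 0.7284
Since ρ = 0.7284 < 1, system is stable.
Offered load a = λ/μ = cρ = 23.6/10.8 = 2.1852
P₀ = [ Σₙ₌₀^2 aⁿ/n! + a^3/(3!(1-ρ)) ]⁻¹
Σ = a^0/0! + a^1/1! + a^2/2! = 1.0000 + 2.1852 + 2.3875 = 5.5727
a^3/(3!(1-ρ)) = 10.4343/(6 × 0.271605) = 6.4029
P₀ = 1/(5.5727 + 6.4029) = 0.08350
Lq = P₀·a^3·ρ / (3!(1-ρ)²) = 0.083503 × 10.4343 × 0.72840 / (6 × 0.073769) = 1.4339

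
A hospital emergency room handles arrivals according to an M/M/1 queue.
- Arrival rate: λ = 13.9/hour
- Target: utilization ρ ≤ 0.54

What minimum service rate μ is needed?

ρ = λ/μ, so μ = λ/ρ
μ ≥ 13.9/0.54 = 25.7407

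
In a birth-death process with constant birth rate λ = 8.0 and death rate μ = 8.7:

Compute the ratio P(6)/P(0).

For constant rates: P(n)/P(0) = (λ/μ)^n
P(6)/P(0) = (8.0/8.7)^6 = 0.91954^6 = 0.6045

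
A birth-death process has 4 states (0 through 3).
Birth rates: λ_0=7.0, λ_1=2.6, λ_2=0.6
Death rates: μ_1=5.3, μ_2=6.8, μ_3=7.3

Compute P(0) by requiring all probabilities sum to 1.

Ratios P(n)/P(0) = (λ₀···λₙ₋₁)/(μ₁···μₙ):
P(1)/P(0) = (7.0)/(5.3) = 1.3208
P(2)/P(0) = (7.0×2.6)/(5.3×6.8) = 0.5050
P(3)/P(0) = (7.0×2.6×0.6)/(5.3×6.8×7.3) = 0.04151

Normalization: ∑ P(n) = 1
P(0) × (1.0000 + 1.3208 + 0.5050 + 0.04151) = 1
P(0) × 2.8673 = 1
P(0) = 1/2.8673 = 0.3488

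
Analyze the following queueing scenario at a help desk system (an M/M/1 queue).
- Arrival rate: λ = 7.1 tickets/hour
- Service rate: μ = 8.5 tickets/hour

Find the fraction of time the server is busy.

Server utilization: ρ = λ/μ
ρ = 7.1/8.5 = 0.8353
The server is busy 83.53% of the time.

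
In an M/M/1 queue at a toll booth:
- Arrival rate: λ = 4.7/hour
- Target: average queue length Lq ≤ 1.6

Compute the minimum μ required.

For M/M/1: Lq = λ²/(μ(μ-λ))
Need Lq ≤ 1.6, i.e. μ(μ-λ) ≥ λ²/1.6
μ² - 4.7μ - 22.09/1.6 ≥ 0  →  μ² - 4.7μ - 13.80625 ≥ 0
Quadratic formula (positive root): μ = [λ + √(λ² + 4×13.80625)]/2
Discriminant: 22.09 + 4×13.80625 = 77.3150, √77.3150 = 8.7929
μ ≥ (4.7 + 8.7929)/2 = 6.7464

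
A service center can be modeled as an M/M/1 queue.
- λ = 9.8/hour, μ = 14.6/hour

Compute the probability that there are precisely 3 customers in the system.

ρ = λ/μ = 9.8/14.6 = 0.67123
P(n) = (1-ρ)ρⁿ
P(3) = (1-0.67123) × 0.67123^3
P(3) = 0.3288 × 0.3024
P(3) = 0.09943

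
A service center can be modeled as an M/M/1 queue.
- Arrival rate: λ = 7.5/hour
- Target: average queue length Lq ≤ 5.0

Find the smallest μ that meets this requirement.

For M/M/1: Lq = λ²/(μ(μ-λ))
Need Lq ≤ 5.0, i.e. μ(μ-λ) ≥ λ²/5.0
μ² - 7.5μ - 56.25/5.0 ≥ 0  →  μ² - 7.5μ - 11.2500 ≥ 0
Quadratic formula (positive root): μ = [λ + √(λ² + 4×11.2500)]/2
Discriminant: 56.25 + 4×11.2500 = 101.2500, √101.2500 = 10.0623
μ ≥ (7.5 + 10.0623)/2 = 8.7812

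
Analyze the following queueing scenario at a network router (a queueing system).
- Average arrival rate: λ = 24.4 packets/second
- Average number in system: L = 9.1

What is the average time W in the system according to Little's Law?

Little's Law: L = λW, so W = L/λ
W = 9.1/24.4 = 0.3730 seconds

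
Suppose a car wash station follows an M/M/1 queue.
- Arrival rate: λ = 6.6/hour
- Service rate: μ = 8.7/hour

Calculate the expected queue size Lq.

ρ = λ/μ = 6.6/8.7 = 0.7586
For M/M/1: Lq = λ²/(μ(μ-λ))
Lq = 43.56/(8.7 × 2.10)
Lq = 2.3842 cars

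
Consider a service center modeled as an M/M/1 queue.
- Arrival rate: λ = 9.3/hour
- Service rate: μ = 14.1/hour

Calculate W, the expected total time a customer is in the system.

First, compute utilization: ρ = λ/μ = 9.3/14.1 = 0.6596
For M/M/1: W = 1/(μ-λ)
W = 1/(14.1-9.3) = 1/4.80
W = 0.2083 hours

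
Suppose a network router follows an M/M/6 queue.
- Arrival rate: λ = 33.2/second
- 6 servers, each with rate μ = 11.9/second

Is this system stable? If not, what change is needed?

Stability requires ρ = λ/(cμ) < 1
ρ = 33.2/(6 × 11.9) = 33.2/71.40 = 0.4650
Since 0.4650 < 1, the system is STABLE.
The servers are busy 46.50% of the time.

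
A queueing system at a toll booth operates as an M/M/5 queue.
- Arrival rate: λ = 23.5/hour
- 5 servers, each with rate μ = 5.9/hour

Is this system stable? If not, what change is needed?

Stability requires ρ = λ/(cμ) < 1
ρ = 23.5/(5 × 5.9) = 23.5/29.50 = 0.7966
Since 0.7966 < 1, the system is STABLE.
The servers are busy 79.66% of the time.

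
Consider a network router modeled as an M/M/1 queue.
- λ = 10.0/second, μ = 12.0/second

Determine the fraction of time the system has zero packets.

ρ = λ/μ = 10.0/12.0 = 0.8333
P(0) = 1 - ρ = 1 - 0.8333 = 0.1667
The server is idle 16.67% of the time.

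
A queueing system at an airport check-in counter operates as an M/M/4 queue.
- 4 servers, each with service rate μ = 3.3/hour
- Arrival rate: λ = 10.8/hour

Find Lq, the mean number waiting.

Traffic intensity: ρ = λ/(cμ) = 10.8/(4×3.3) = 0.8182
Since ρ = 0.8182 < 1, system is stable.
Offered load a = λ/μ = cρ = 10.8/3.3 = 3.2727
P₀ = [ Σₙ₌₀^3 aⁿ/n! + a^4/(4!(1-ρ)) ]⁻¹
Σ = a^0/0! + a^1/1! + a^2/2! + a^3/3! = 1.0000 + 3.2727 + 5.3554 + 5.8422 = 15.4703
a^4/(4!(1-ρ)) = 114.7200/(24 × 0.181818) = 26.2900
P₀ = 1/(15.4703 + 26.2900) = 0.02395
Lq = P₀·a^4·ρ / (4!(1-ρ)²) = 0.0239462 × 114.7200 × 0.818182 / (24 × 0.0330579) = 2.8330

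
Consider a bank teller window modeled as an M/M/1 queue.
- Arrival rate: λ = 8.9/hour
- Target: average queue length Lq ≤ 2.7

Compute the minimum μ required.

For M/M/1: Lq = λ²/(μ(μ-λ))
Need Lq ≤ 2.7, i.e. μ(μ-λ) ≥ λ²/2.7
μ² - 8.9μ - 79.21/2.7 ≥ 0  →  μ² - 8.9μ - 29.337037 ≥ 0
Quadratic formula (positive root): μ = [λ + √(λ² + 4×29.337037)]/2
Discriminant: 79.21 + 4×29.337037 = 196.5581, √196.5581 = 14.01992
μ ≥ (8.9 + 14.01992)/2 = 11.4600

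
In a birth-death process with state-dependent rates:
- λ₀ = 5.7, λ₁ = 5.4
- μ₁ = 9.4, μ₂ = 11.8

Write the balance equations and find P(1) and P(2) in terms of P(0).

Balance equations:
State 0: λ₀P₀ = μ₁P₁ → P₁ = (λ₀/μ₁)P₀ = (5.7/9.4)P₀ = 0.6064P₀
State 1: P₂ = (λ₀λ₁)/(μ₁μ₂)P₀ = (5.7×5.4)/(9.4×11.8)P₀ = 0.2775P₀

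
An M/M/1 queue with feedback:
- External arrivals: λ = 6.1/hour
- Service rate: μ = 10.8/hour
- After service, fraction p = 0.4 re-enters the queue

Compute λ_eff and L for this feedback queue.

Effective arrival rate: λ_eff = λ/(1-p) = 6.1/(1-0.4) = 6.1/0.60 = 10.16667
ρ = λ_eff/μ = 10.16667/10.8 = 0.941358
L = ρ/(1-ρ) = 0.941358/(1-0.941358) = 16.0526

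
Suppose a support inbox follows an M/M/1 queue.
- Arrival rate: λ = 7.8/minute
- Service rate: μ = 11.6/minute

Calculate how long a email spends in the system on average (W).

First, compute utilization: ρ = λ/μ = 7.8/11.6 = 0.6724
For M/M/1: W = 1/(μ-λ)
W = 1/(11.6-7.8) = 1/3.80
W = 0.2632 minutes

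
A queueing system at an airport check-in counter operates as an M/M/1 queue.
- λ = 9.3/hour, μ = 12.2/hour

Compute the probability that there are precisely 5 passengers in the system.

ρ = λ/μ = 9.3/12.2 = 0.7623
P(n) = (1-ρ)ρⁿ
P(5) = (1-0.7623) × 0.7623^5
P(5) = 0.23770 × 0.25741
P(5) = 0.06119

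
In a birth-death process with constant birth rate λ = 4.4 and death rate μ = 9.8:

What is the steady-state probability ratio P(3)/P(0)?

For constant rates: P(n)/P(0) = (λ/μ)^n
P(3)/P(0) = (4.4/9.8)^3 = 0.44898^3 = 0.09051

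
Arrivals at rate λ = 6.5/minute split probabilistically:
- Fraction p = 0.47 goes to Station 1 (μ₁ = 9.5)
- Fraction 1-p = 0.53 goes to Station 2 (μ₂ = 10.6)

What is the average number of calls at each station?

Effective rates: λ₁ = 6.5×0.47 = 3.055, λ₂ = 6.5×0.53 = 3.445
Station 1: ρ₁ = 3.055/9.5 = 0.32158, L₁ = ρ₁/(1-ρ₁) = 0.32158/(1-0.32158) = 0.4740
Station 2: ρ₂ = 3.445/10.6 = 0.3250, L₂ = ρ₂/(1-ρ₂) = 0.3250/(1-0.3250) = 0.4815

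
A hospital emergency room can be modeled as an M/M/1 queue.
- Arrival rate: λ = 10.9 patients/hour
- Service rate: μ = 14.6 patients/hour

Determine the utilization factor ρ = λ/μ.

Server utilization: ρ = λ/μ
ρ = 10.9/14.6 = 0.7466
The server is busy 74.66% of the time.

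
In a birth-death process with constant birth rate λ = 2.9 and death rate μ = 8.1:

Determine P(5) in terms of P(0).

For constant rates: P(n)/P(0) = (λ/μ)^n
P(5)/P(0) = (2.9/8.1)^5 = 0.358025^5 = 0.005883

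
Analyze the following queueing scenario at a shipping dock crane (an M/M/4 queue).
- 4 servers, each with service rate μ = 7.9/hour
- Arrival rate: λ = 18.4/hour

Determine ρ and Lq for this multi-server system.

Traffic intensity: ρ = λ/(cμ) = 18.4/(4×7.9) = 0.5823
Since ρ = 0.5823 < 1, system is stable.
Offered load a = λ/μ = cρ = 18.4/7.9 = 2.3291
P₀ = [ Σₙ₌₀^3 aⁿ/n! + a^4/(4!(1-ρ)) ]⁻¹
Σ = a^0/0! + a^1/1! + a^2/2! + a^3/3! = 1.0000 + 2.3291 + 2.7124 + 2.1058 = 8.1473
a^4/(4!(1-ρ)) = 29.4281/(24 × 0.41772) = 2.9354
P₀ = 1/(8.1473 + 2.9354) = 0.09023
Lq = P₀·a^4·ρ / (4!(1-ρ)²) = 0.09023 × 29.4281 × 0.5823 / (24 × 0.1745) = 0.3692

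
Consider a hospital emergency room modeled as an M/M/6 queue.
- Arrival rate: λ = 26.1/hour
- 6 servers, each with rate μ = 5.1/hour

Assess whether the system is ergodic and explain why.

Stability requires ρ = λ/(cμ) < 1
ρ = 26.1/(6 × 5.1) = 26.1/30.60 = 0.8529
Since 0.8529 < 1, the system is STABLE.
The servers are busy 85.29% of the time.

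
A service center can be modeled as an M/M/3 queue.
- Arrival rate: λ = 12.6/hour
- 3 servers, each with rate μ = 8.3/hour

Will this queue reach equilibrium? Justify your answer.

Stability requires ρ = λ/(cμ) < 1
ρ = 12.6/(3 × 8.3) = 12.6/24.90 = 0.5060
Since 0.5060 < 1, the system is STABLE.
The servers are busy 50.60% of the time.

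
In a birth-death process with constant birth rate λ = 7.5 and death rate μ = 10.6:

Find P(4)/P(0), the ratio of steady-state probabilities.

For constant rates: P(n)/P(0) = (λ/μ)^n
P(4)/P(0) = (7.5/10.6)^4 = 0.7075^4 = 0.2506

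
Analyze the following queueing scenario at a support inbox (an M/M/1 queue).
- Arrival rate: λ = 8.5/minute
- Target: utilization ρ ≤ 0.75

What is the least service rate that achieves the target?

ρ = λ/μ, so μ = λ/ρ
μ ≥ 8.5/0.75 = 11.3333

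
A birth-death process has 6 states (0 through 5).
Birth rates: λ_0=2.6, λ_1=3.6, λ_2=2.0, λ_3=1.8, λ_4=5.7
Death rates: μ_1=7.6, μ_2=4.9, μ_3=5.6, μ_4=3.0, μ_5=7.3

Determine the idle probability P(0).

Ratios P(n)/P(0) = (λ₀···λₙ₋₁)/(μ₁···μₙ):
P(1)/P(0) = (2.6)/(7.6) = 0.3421
P(2)/P(0) = (2.6×3.6)/(7.6×4.9) = 0.2513
P(3)/P(0) = (2.6×3.6×2.0)/(7.6×4.9×5.6) = 0.08977
P(4)/P(0) = (2.6×3.6×2.0×1.8)/(7.6×4.9×5.6×3.0) = 0.05386
P(5)/P(0) = (2.6×3.6×2.0×1.8×5.7)/(7.6×4.9×5.6×3.0×7.3) = 0.04205

Normalization: ∑ P(n) = 1
P(0) × (1.0000 + 0.3421 + 0.2513 + 0.08977 + 0.05386 + 0.04205) = 1
P(0) × 1.7791 = 1
P(0) = 1/1.7791 = 0.5621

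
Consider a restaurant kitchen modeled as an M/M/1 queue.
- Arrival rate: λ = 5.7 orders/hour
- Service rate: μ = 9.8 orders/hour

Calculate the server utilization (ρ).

Server utilization: ρ = λ/μ
ρ = 5.7/9.8 = 0.5816
The server is busy 58.16% of the time.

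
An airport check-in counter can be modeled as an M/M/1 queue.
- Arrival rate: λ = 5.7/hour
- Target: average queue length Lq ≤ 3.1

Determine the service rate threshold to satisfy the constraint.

For M/M/1: Lq = λ²/(μ(μ-λ))
Need Lq ≤ 3.1, i.e. μ(μ-λ) ≥ λ²/3.1
μ² - 5.7μ - 32.49/3.1 ≥ 0  →  μ² - 5.7μ - 10.48065 ≥ 0
Quadratic formula (positive root): μ = [λ + √(λ² + 4×10.48065)]/2
Discriminant: 32.49 + 4×10.48065 = 74.4126, √74.4126 = 8.6263
μ ≥ (5.7 + 8.6263)/2 = 7.1631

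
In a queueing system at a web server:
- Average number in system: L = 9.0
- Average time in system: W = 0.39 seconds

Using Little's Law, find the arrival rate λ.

Little's Law: L = λW, so λ = L/W
λ = 9.0/0.39 = 23.0769 requests/second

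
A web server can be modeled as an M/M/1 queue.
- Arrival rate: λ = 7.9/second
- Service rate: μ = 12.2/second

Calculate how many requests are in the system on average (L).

ρ = λ/μ = 7.9/12.2 = 0.6475
For M/M/1: L = λ/(μ-λ)
L = 7.9/(12.2-7.9) = 7.9/4.30
L = 1.8372 requests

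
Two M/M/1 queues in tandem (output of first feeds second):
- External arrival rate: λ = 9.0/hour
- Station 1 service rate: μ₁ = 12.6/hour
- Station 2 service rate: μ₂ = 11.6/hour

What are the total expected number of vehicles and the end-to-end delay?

By Jackson's theorem, each station behaves as independent M/M/1.
Station 1: ρ₁ = 9.0/12.6 = 0.7143, L₁ = ρ₁/(1-ρ₁) = λ/(μ₁-λ) = 9.0/3.60 = 2.5000
Station 2: ρ₂ = 9.0/11.6 = 0.7759, L₂ = ρ₂/(1-ρ₂) = λ/(μ₂-λ) = 9.0/2.60 = 3.4615
Total: L = L₁ + L₂ = 2.5000 + 3.4615 = 5.9615
W = L/λ = 5.9615/9.0 = 0.6624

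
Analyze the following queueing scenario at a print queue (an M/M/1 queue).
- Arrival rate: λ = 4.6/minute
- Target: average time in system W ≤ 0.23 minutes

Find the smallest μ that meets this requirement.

For M/M/1: W = 1/(μ-λ)
Need W ≤ 0.23, so 1/(μ-λ) ≤ 0.23
μ - λ ≥ 1/0.23 = 4.3478
μ ≥ 4.6 + 4.3478 = 8.9478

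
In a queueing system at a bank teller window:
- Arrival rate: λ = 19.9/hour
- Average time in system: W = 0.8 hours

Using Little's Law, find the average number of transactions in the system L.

Little's Law: L = λW
L = 19.9 × 0.8 = 15.9200 transactions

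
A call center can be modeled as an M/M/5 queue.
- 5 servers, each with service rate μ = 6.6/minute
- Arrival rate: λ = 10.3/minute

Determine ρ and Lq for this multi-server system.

Traffic intensity: ρ = λ/(cμ) = 10.3/(5×6.6) = 0.3121
Since ρ = 0.3121 < 1, system is stable.
Offered load a = λ/μ = cρ = 10.3/6.6 = 1.5606
P₀ = [ Σₙ₌₀^4 aⁿ/n! + a^5/(5!(1-ρ)) ]⁻¹
Σ = a^0/0! + a^1/1! + a^2/2! + a^3/3! + a^4/4! = 1.0000 + 1.5606 + 1.2177 + 0.6335 + 0.2472 = 4.6590
a^5/(5!(1-ρ)) = 9.2569/(120 × 0.6879) = 0.1121
P₀ = 1/(4.6590 + 0.1121) = 0.2096
Lq = P₀·a^5·ρ / (5!(1-ρ)²) = 0.209594 × 9.25692 × 0.312121 / (120 × 0.473177) = 0.01067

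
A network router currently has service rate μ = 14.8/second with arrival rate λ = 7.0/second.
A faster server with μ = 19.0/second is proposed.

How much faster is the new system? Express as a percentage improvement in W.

System 1: ρ₁ = 7.0/14.8 = 0.4730, W₁ = 1/(14.8-7.0) = 0.1282
System 2: ρ₂ = 7.0/19.0 = 0.3684, W₂ = 1/(19.0-7.0) = 0.08333
Improvement: (W₁-W₂)/W₁ = (0.1282-0.08333)/0.1282 = 35.00%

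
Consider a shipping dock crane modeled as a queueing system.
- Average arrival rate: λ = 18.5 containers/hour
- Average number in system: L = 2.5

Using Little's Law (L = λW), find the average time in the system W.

Little's Law: L = λW, so W = L/λ
W = 2.5/18.5 = 0.1351 hours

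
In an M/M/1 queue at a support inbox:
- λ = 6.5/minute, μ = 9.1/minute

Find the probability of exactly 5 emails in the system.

ρ = λ/μ = 6.5/9.1 = 0.71429
P(n) = (1-ρ)ρⁿ
P(5) = (1-0.71429) × 0.71429^5
P(5) = 0.28571 × 0.18594
P(5) = 0.05312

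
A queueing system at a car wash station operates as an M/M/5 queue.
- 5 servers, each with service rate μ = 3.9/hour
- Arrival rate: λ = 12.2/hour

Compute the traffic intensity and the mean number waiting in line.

Traffic intensity: ρ = λ/(cμ) = 12.2/(5×3.9) = 0.6256
Since ρ = 0.6256 < 1, system is stable.
Offered load a = λ/μ = cρ = 12.2/3.9 = 3.1282
P₀ = [ Σₙ₌₀^4 aⁿ/n! + a^5/(5!(1-ρ)) ]⁻¹
Σ = a^0/0! + a^1/1! + a^2/2! + a^3/3! + a^4/4! = 1.0000 + 3.1282 + 4.8928 + 5.1019 + 3.9900 = 18.1129
a^5/(5!(1-ρ)) = 299.5547/(120 × 0.37436) = 6.6682
P₀ = 1/(18.1129 + 6.6682) = 0.04035
Lq = P₀·a^5·ρ / (5!(1-ρ)²) = 0.040353 × 299.5547 × 0.62564 / (120 × 0.14014) = 0.4497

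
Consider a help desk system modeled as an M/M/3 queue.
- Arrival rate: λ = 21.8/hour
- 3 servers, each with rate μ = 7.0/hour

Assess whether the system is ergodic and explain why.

Stability requires ρ = λ/(cμ) < 1
ρ = 21.8/(3 × 7.0) = 21.8/21.00 = 1.0381
Since 1.0381 ≥ 1, the system is UNSTABLE.
Need c > λ/μ = 21.8/7.0 = 3.11.
Minimum servers needed: c = 4.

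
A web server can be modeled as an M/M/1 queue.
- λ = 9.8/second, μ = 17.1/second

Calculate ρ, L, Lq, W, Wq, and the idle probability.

Step 1: ρ = λ/μ = 9.8/17.1 = 0.5731
Step 2: L = λ/(μ-λ) = 9.8/7.30 = 1.3425
Step 3: Lq = λ²/(μ(μ-λ)) = 96.04/(17.1×7.30) = 0.7694
Step 4: W = 1/(μ-λ) = 1/7.30 = 0.13699
Step 5: Wq = λ/(μ(μ-λ)) = 9.8/(17.1×7.30) = 0.07851
Step 6: P(0) = 1-ρ = 0.4269
Verify: L = λW = 9.8×0.13699 = 1.3425 ✔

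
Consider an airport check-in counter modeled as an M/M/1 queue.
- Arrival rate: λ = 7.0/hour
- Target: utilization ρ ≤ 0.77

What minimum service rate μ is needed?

ρ = λ/μ, so μ = λ/ρ
μ ≥ 7.0/0.77 = 9.0909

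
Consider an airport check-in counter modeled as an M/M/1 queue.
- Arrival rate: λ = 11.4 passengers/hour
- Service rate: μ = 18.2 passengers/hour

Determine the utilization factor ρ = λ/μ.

Server utilization: ρ = λ/μ
ρ = 11.4/18.2 = 0.6264
The server is busy 62.64% of the time.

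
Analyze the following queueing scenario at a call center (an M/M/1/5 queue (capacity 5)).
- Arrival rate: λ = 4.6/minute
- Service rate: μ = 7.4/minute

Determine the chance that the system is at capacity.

ρ = λ/μ = 4.6/7.4 = 0.62162
P₀ = (1-ρ)/(1-ρ^(K+1)) = (1-0.62162)/(1-0.62162^6) = 0.37838/0.94230 = 0.4015
P_K = P₀×ρ^K = 0.4015 × 0.62162^5 = 0.4015 × 0.09282 = 0.03727
Blocking probability = 3.73%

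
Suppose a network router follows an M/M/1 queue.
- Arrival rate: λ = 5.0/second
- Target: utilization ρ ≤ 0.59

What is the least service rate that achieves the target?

ρ = λ/μ, so μ = λ/ρ
μ ≥ 5.0/0.59 = 8.4746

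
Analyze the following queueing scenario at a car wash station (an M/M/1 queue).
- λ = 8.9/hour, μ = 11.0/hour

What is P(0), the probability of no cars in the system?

ρ = λ/μ = 8.9/11.0 = 0.8091
P(0) = 1 - ρ = 1 - 0.8091 = 0.1909
The server is idle 19.09% of the time.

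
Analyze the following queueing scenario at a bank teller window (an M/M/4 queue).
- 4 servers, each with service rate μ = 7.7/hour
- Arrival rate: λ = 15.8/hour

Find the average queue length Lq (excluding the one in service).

Traffic intensity: ρ = λ/(cμ) = 15.8/(4×7.7) = 0.5130
Since ρ = 0.5130 < 1, system is stable.
Offered load a = λ/μ = cρ = 15.8/7.7 = 2.0519
P₀ = [ Σₙ₌₀^3 aⁿ/n! + a^4/(4!(1-ρ)) ]⁻¹
Σ = a^0/0! + a^1/1! + a^2/2! + a^3/3! = 1.0000 + 2.0519 + 2.1052 + 1.4400 = 6.5971
a^4/(4!(1-ρ)) = 17.7282/(24 × 0.487013) = 1.5167
P₀ = 1/(6.5971 + 1.5167) = 0.1232
Lq = P₀·a^4·ρ / (4!(1-ρ)²) = 0.12325 × 17.7282 × 0.51299 / (24 × 0.23718) = 0.1969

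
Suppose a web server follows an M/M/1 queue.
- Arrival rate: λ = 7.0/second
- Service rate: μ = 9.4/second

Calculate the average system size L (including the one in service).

ρ = λ/μ = 7.0/9.4 = 0.7447
For M/M/1: L = λ/(μ-λ)
L = 7.0/(9.4-7.0) = 7.0/2.40
L = 2.9167 requests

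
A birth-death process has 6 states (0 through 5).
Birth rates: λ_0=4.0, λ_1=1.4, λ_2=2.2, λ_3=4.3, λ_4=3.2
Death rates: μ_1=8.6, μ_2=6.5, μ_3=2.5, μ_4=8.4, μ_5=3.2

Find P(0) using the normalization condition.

Ratios P(n)/P(0) = (λ₀···λₙ₋₁)/(μ₁···μₙ):
P(1)/P(0) = (4.0)/(8.6) = 0.4651
P(2)/P(0) = (4.0×1.4)/(8.6×6.5) = 0.1002
P(3)/P(0) = (4.0×1.4×2.2)/(8.6×6.5×2.5) = 0.08816
P(4)/P(0) = (4.0×1.4×2.2×4.3)/(8.6×6.5×2.5×8.4) = 0.04513
P(5)/P(0) = (4.0×1.4×2.2×4.3×3.2)/(8.6×6.5×2.5×8.4×3.2) = 0.04513

Normalization: ∑ P(n) = 1
P(0) × (1.0000 + 0.4651 + 0.1002 + 0.08816 + 0.04513 + 0.04513) = 1
P(0) × 1.7437 = 1
P(0) = 1/1.7437 = 0.5735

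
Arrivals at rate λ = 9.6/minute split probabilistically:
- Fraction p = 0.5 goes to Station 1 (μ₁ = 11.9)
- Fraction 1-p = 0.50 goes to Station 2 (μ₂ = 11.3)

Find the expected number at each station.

Effective rates: λ₁ = 9.6×0.5 = 4.8, λ₂ = 9.6×0.50 = 4.8
Station 1: ρ₁ = 4.8/11.9 = 0.40336, L₁ = ρ₁/(1-ρ₁) = 0.40336/(1-0.40336) = 0.6761
Station 2: ρ₂ = 4.8/11.3 = 0.4248, L₂ = ρ₂/(1-ρ₂) = 0.4248/(1-0.4248) = 0.7385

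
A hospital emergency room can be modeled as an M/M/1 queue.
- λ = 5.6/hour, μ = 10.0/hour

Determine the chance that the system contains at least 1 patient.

ρ = λ/μ = 5.6/10.0 = 0.5600
P(N ≥ n) = ρⁿ
P(N ≥ 1) = 0.5600^1
P(N ≥ 1) = 0.5600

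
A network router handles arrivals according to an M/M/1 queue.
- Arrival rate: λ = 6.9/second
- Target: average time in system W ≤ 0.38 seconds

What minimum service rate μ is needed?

For M/M/1: W = 1/(μ-λ)
Need W ≤ 0.38, so 1/(μ-λ) ≤ 0.38
μ - λ ≥ 1/0.38 = 2.6316
μ ≥ 6.9 + 2.6316 = 9.5316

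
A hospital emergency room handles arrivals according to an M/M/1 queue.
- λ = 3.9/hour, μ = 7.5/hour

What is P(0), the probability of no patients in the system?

ρ = λ/μ = 3.9/7.5 = 0.5200
P(0) = 1 - ρ = 1 - 0.5200 = 0.4800
The server is idle 48.00% of the time.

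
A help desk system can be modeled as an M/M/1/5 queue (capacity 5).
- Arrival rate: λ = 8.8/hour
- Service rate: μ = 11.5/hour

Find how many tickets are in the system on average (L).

ρ = λ/μ = 8.8/11.5 = 0.76522
P₀ = (1-ρ)/(1-ρ^(K+1)) = (1-0.76522)/(1-0.76522^6) = 0.2348/0.7992 = 0.2938
P_K = P₀×ρ^K = 0.29376 × 0.76522^5 = 0.29376 × 0.26238 = 0.07708
L = ρ[1 - (K+1)ρ^K + Kρ^(K+1)] / [(1-ρ)(1-ρ^(K+1))]
L = 0.76522 × (1 - 6×0.2624 + 5×0.2008) / ((1 - 0.76522) × (1 - 0.2008)) = 1.7520 tickets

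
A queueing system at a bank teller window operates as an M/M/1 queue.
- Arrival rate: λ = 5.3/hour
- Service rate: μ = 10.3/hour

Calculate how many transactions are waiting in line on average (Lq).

ρ = λ/μ = 5.3/10.3 = 0.5146
For M/M/1: Lq = λ²/(μ(μ-λ))
Lq = 28.09/(10.3 × 5.00)
Lq = 0.5454 transactions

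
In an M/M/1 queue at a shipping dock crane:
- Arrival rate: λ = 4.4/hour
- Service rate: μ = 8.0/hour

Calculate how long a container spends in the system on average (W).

First, compute utilization: ρ = λ/μ = 4.4/8.0 = 0.5500
For M/M/1: W = 1/(μ-λ)
W = 1/(8.0-4.4) = 1/3.60
W = 0.2778 hours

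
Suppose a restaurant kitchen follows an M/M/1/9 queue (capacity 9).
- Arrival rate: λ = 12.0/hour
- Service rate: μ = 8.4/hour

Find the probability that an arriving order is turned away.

ρ = λ/μ = 12.0/8.4 = 1.4286
P₀ = (1-ρ)/(1-ρ^(K+1)) = (1-1.4286)/(1-1.4286^10) = -0.4286/-34.4084 = 0.01246
P_K = P₀×ρ^K = 0.012456 × 1.4286^9 = 0.012456 × 24.7854 = 0.3087
Blocking probability = 30.87%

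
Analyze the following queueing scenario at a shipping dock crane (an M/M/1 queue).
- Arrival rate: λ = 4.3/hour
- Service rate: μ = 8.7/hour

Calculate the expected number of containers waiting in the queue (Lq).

ρ = λ/μ = 4.3/8.7 = 0.4943
For M/M/1: Lq = λ²/(μ(μ-λ))
Lq = 18.49/(8.7 × 4.40)
Lq = 0.4830 containers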